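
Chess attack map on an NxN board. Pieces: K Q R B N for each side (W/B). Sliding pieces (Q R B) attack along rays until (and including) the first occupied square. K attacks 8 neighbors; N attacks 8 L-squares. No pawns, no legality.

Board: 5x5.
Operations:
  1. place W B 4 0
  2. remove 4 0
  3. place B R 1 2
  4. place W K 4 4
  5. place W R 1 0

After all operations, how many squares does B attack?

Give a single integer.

Answer: 8

Derivation:
Op 1: place WB@(4,0)
Op 2: remove (4,0)
Op 3: place BR@(1,2)
Op 4: place WK@(4,4)
Op 5: place WR@(1,0)
Per-piece attacks for B:
  BR@(1,2): attacks (1,3) (1,4) (1,1) (1,0) (2,2) (3,2) (4,2) (0,2) [ray(0,-1) blocked at (1,0)]
Union (8 distinct): (0,2) (1,0) (1,1) (1,3) (1,4) (2,2) (3,2) (4,2)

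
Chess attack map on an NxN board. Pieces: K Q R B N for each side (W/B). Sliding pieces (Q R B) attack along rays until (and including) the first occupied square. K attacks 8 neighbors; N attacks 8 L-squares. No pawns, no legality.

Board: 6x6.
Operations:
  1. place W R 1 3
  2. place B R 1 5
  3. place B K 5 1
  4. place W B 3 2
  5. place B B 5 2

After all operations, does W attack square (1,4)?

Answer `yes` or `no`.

Op 1: place WR@(1,3)
Op 2: place BR@(1,5)
Op 3: place BK@(5,1)
Op 4: place WB@(3,2)
Op 5: place BB@(5,2)
Per-piece attacks for W:
  WR@(1,3): attacks (1,4) (1,5) (1,2) (1,1) (1,0) (2,3) (3,3) (4,3) (5,3) (0,3) [ray(0,1) blocked at (1,5)]
  WB@(3,2): attacks (4,3) (5,4) (4,1) (5,0) (2,3) (1,4) (0,5) (2,1) (1,0)
W attacks (1,4): yes

Answer: yes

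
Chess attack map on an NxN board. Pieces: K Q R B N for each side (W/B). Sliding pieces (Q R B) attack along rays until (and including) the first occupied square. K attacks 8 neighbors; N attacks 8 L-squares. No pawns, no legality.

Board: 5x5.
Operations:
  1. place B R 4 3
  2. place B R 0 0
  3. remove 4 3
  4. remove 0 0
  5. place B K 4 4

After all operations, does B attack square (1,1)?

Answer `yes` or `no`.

Op 1: place BR@(4,3)
Op 2: place BR@(0,0)
Op 3: remove (4,3)
Op 4: remove (0,0)
Op 5: place BK@(4,4)
Per-piece attacks for B:
  BK@(4,4): attacks (4,3) (3,4) (3,3)
B attacks (1,1): no

Answer: no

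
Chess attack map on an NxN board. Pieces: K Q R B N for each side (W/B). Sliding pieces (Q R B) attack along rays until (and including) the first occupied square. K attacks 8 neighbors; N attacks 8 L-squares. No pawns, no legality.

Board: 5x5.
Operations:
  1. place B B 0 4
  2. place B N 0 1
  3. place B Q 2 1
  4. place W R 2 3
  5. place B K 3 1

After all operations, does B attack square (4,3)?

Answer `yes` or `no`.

Op 1: place BB@(0,4)
Op 2: place BN@(0,1)
Op 3: place BQ@(2,1)
Op 4: place WR@(2,3)
Op 5: place BK@(3,1)
Per-piece attacks for B:
  BN@(0,1): attacks (1,3) (2,2) (2,0)
  BB@(0,4): attacks (1,3) (2,2) (3,1) [ray(1,-1) blocked at (3,1)]
  BQ@(2,1): attacks (2,2) (2,3) (2,0) (3,1) (1,1) (0,1) (3,2) (4,3) (3,0) (1,2) (0,3) (1,0) [ray(0,1) blocked at (2,3); ray(1,0) blocked at (3,1); ray(-1,0) blocked at (0,1)]
  BK@(3,1): attacks (3,2) (3,0) (4,1) (2,1) (4,2) (4,0) (2,2) (2,0)
B attacks (4,3): yes

Answer: yes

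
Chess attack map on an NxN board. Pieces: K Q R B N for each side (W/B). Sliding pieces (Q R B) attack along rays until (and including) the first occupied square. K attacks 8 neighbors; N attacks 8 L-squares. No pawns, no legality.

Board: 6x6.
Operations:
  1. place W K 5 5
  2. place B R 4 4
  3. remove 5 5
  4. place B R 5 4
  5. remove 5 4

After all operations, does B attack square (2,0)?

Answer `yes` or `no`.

Op 1: place WK@(5,5)
Op 2: place BR@(4,4)
Op 3: remove (5,5)
Op 4: place BR@(5,4)
Op 5: remove (5,4)
Per-piece attacks for B:
  BR@(4,4): attacks (4,5) (4,3) (4,2) (4,1) (4,0) (5,4) (3,4) (2,4) (1,4) (0,4)
B attacks (2,0): no

Answer: no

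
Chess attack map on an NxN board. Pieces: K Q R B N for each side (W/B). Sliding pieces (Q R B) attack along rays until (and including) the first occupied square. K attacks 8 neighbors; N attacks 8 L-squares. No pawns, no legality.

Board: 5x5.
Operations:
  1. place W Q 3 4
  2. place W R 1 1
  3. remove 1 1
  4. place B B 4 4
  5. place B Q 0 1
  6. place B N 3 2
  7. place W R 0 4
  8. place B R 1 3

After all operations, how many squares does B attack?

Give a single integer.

Op 1: place WQ@(3,4)
Op 2: place WR@(1,1)
Op 3: remove (1,1)
Op 4: place BB@(4,4)
Op 5: place BQ@(0,1)
Op 6: place BN@(3,2)
Op 7: place WR@(0,4)
Op 8: place BR@(1,3)
Per-piece attacks for B:
  BQ@(0,1): attacks (0,2) (0,3) (0,4) (0,0) (1,1) (2,1) (3,1) (4,1) (1,2) (2,3) (3,4) (1,0) [ray(0,1) blocked at (0,4); ray(1,1) blocked at (3,4)]
  BR@(1,3): attacks (1,4) (1,2) (1,1) (1,0) (2,3) (3,3) (4,3) (0,3)
  BN@(3,2): attacks (4,4) (2,4) (1,3) (4,0) (2,0) (1,1)
  BB@(4,4): attacks (3,3) (2,2) (1,1) (0,0)
Union (21 distinct): (0,0) (0,2) (0,3) (0,4) (1,0) (1,1) (1,2) (1,3) (1,4) (2,0) (2,1) (2,2) (2,3) (2,4) (3,1) (3,3) (3,4) (4,0) (4,1) (4,3) (4,4)

Answer: 21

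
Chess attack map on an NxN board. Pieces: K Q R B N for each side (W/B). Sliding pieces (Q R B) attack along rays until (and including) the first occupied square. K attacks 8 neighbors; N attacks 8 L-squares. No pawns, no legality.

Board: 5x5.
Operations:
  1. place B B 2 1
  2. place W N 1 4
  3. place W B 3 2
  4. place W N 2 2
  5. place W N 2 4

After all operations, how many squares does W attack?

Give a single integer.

Op 1: place BB@(2,1)
Op 2: place WN@(1,4)
Op 3: place WB@(3,2)
Op 4: place WN@(2,2)
Op 5: place WN@(2,4)
Per-piece attacks for W:
  WN@(1,4): attacks (2,2) (3,3) (0,2)
  WN@(2,2): attacks (3,4) (4,3) (1,4) (0,3) (3,0) (4,1) (1,0) (0,1)
  WN@(2,4): attacks (3,2) (4,3) (1,2) (0,3)
  WB@(3,2): attacks (4,3) (4,1) (2,3) (1,4) (2,1) [ray(-1,1) blocked at (1,4); ray(-1,-1) blocked at (2,1)]
Union (15 distinct): (0,1) (0,2) (0,3) (1,0) (1,2) (1,4) (2,1) (2,2) (2,3) (3,0) (3,2) (3,3) (3,4) (4,1) (4,3)

Answer: 15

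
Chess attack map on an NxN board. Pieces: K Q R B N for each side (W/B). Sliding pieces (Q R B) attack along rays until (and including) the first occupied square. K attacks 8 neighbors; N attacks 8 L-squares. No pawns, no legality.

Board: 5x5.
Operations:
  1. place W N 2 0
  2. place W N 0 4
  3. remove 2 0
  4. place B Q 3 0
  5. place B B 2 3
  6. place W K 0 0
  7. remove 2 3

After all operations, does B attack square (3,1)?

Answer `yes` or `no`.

Answer: yes

Derivation:
Op 1: place WN@(2,0)
Op 2: place WN@(0,4)
Op 3: remove (2,0)
Op 4: place BQ@(3,0)
Op 5: place BB@(2,3)
Op 6: place WK@(0,0)
Op 7: remove (2,3)
Per-piece attacks for B:
  BQ@(3,0): attacks (3,1) (3,2) (3,3) (3,4) (4,0) (2,0) (1,0) (0,0) (4,1) (2,1) (1,2) (0,3) [ray(-1,0) blocked at (0,0)]
B attacks (3,1): yes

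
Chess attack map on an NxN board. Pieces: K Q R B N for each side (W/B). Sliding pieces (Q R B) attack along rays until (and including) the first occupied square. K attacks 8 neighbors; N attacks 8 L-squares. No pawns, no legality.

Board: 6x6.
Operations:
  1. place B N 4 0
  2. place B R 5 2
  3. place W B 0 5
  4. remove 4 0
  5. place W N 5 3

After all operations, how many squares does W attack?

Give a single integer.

Op 1: place BN@(4,0)
Op 2: place BR@(5,2)
Op 3: place WB@(0,5)
Op 4: remove (4,0)
Op 5: place WN@(5,3)
Per-piece attacks for W:
  WB@(0,5): attacks (1,4) (2,3) (3,2) (4,1) (5,0)
  WN@(5,3): attacks (4,5) (3,4) (4,1) (3,2)
Union (7 distinct): (1,4) (2,3) (3,2) (3,4) (4,1) (4,5) (5,0)

Answer: 7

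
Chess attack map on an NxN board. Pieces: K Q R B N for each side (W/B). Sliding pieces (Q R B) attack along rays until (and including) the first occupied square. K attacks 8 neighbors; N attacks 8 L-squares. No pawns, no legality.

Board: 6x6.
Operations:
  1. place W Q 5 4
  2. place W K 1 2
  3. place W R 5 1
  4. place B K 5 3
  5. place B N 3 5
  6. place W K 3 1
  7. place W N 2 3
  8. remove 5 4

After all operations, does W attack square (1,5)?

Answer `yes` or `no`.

Answer: yes

Derivation:
Op 1: place WQ@(5,4)
Op 2: place WK@(1,2)
Op 3: place WR@(5,1)
Op 4: place BK@(5,3)
Op 5: place BN@(3,5)
Op 6: place WK@(3,1)
Op 7: place WN@(2,3)
Op 8: remove (5,4)
Per-piece attacks for W:
  WK@(1,2): attacks (1,3) (1,1) (2,2) (0,2) (2,3) (2,1) (0,3) (0,1)
  WN@(2,3): attacks (3,5) (4,4) (1,5) (0,4) (3,1) (4,2) (1,1) (0,2)
  WK@(3,1): attacks (3,2) (3,0) (4,1) (2,1) (4,2) (4,0) (2,2) (2,0)
  WR@(5,1): attacks (5,2) (5,3) (5,0) (4,1) (3,1) [ray(0,1) blocked at (5,3); ray(-1,0) blocked at (3,1)]
W attacks (1,5): yes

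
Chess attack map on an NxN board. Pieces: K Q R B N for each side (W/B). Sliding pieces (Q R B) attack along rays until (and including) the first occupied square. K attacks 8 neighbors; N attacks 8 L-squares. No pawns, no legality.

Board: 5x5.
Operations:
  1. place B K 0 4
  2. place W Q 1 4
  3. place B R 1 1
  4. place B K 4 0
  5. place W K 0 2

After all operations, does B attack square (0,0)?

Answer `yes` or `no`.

Answer: no

Derivation:
Op 1: place BK@(0,4)
Op 2: place WQ@(1,4)
Op 3: place BR@(1,1)
Op 4: place BK@(4,0)
Op 5: place WK@(0,2)
Per-piece attacks for B:
  BK@(0,4): attacks (0,3) (1,4) (1,3)
  BR@(1,1): attacks (1,2) (1,3) (1,4) (1,0) (2,1) (3,1) (4,1) (0,1) [ray(0,1) blocked at (1,4)]
  BK@(4,0): attacks (4,1) (3,0) (3,1)
B attacks (0,0): no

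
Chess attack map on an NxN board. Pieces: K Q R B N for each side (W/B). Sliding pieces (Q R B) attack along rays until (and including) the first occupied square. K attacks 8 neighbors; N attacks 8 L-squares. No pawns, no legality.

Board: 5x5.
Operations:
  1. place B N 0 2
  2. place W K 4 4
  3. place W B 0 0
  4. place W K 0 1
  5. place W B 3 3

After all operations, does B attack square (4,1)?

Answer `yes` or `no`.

Op 1: place BN@(0,2)
Op 2: place WK@(4,4)
Op 3: place WB@(0,0)
Op 4: place WK@(0,1)
Op 5: place WB@(3,3)
Per-piece attacks for B:
  BN@(0,2): attacks (1,4) (2,3) (1,0) (2,1)
B attacks (4,1): no

Answer: no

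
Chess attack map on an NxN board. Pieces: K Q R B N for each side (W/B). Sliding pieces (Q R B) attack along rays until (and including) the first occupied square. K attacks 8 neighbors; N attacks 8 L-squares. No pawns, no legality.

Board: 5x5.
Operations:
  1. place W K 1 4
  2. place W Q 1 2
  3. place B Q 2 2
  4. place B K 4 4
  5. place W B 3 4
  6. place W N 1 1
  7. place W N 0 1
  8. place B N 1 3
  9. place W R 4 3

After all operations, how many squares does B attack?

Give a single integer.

Op 1: place WK@(1,4)
Op 2: place WQ@(1,2)
Op 3: place BQ@(2,2)
Op 4: place BK@(4,4)
Op 5: place WB@(3,4)
Op 6: place WN@(1,1)
Op 7: place WN@(0,1)
Op 8: place BN@(1,3)
Op 9: place WR@(4,3)
Per-piece attacks for B:
  BN@(1,3): attacks (3,4) (2,1) (3,2) (0,1)
  BQ@(2,2): attacks (2,3) (2,4) (2,1) (2,0) (3,2) (4,2) (1,2) (3,3) (4,4) (3,1) (4,0) (1,3) (1,1) [ray(-1,0) blocked at (1,2); ray(1,1) blocked at (4,4); ray(-1,1) blocked at (1,3); ray(-1,-1) blocked at (1,1)]
  BK@(4,4): attacks (4,3) (3,4) (3,3)
Union (16 distinct): (0,1) (1,1) (1,2) (1,3) (2,0) (2,1) (2,3) (2,4) (3,1) (3,2) (3,3) (3,4) (4,0) (4,2) (4,3) (4,4)

Answer: 16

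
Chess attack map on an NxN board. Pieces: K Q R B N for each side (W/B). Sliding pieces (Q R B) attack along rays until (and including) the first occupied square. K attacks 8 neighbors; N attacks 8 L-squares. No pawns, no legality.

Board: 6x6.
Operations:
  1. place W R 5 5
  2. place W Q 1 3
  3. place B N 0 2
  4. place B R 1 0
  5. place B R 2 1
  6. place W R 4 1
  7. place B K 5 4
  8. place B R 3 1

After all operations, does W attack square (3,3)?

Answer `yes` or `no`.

Op 1: place WR@(5,5)
Op 2: place WQ@(1,3)
Op 3: place BN@(0,2)
Op 4: place BR@(1,0)
Op 5: place BR@(2,1)
Op 6: place WR@(4,1)
Op 7: place BK@(5,4)
Op 8: place BR@(3,1)
Per-piece attacks for W:
  WQ@(1,3): attacks (1,4) (1,5) (1,2) (1,1) (1,0) (2,3) (3,3) (4,3) (5,3) (0,3) (2,4) (3,5) (2,2) (3,1) (0,4) (0,2) [ray(0,-1) blocked at (1,0); ray(1,-1) blocked at (3,1); ray(-1,-1) blocked at (0,2)]
  WR@(4,1): attacks (4,2) (4,3) (4,4) (4,5) (4,0) (5,1) (3,1) [ray(-1,0) blocked at (3,1)]
  WR@(5,5): attacks (5,4) (4,5) (3,5) (2,5) (1,5) (0,5) [ray(0,-1) blocked at (5,4)]
W attacks (3,3): yes

Answer: yes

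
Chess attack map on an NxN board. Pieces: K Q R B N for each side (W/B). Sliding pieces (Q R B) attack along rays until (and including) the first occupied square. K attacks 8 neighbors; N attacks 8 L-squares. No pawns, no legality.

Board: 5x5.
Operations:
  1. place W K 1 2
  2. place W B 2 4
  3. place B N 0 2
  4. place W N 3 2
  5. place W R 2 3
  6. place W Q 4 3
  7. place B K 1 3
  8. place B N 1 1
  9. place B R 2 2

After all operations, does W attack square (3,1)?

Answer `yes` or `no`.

Answer: no

Derivation:
Op 1: place WK@(1,2)
Op 2: place WB@(2,4)
Op 3: place BN@(0,2)
Op 4: place WN@(3,2)
Op 5: place WR@(2,3)
Op 6: place WQ@(4,3)
Op 7: place BK@(1,3)
Op 8: place BN@(1,1)
Op 9: place BR@(2,2)
Per-piece attacks for W:
  WK@(1,2): attacks (1,3) (1,1) (2,2) (0,2) (2,3) (2,1) (0,3) (0,1)
  WR@(2,3): attacks (2,4) (2,2) (3,3) (4,3) (1,3) [ray(0,1) blocked at (2,4); ray(0,-1) blocked at (2,2); ray(1,0) blocked at (4,3); ray(-1,0) blocked at (1,3)]
  WB@(2,4): attacks (3,3) (4,2) (1,3) [ray(-1,-1) blocked at (1,3)]
  WN@(3,2): attacks (4,4) (2,4) (1,3) (4,0) (2,0) (1,1)
  WQ@(4,3): attacks (4,4) (4,2) (4,1) (4,0) (3,3) (2,3) (3,4) (3,2) [ray(-1,0) blocked at (2,3); ray(-1,-1) blocked at (3,2)]
W attacks (3,1): no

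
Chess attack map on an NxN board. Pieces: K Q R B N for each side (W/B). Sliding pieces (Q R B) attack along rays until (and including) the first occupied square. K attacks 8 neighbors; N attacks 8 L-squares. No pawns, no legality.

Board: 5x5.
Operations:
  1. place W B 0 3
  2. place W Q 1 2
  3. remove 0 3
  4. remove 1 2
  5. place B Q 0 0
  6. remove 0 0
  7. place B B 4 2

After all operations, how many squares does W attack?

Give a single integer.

Answer: 0

Derivation:
Op 1: place WB@(0,3)
Op 2: place WQ@(1,2)
Op 3: remove (0,3)
Op 4: remove (1,2)
Op 5: place BQ@(0,0)
Op 6: remove (0,0)
Op 7: place BB@(4,2)
Per-piece attacks for W:
Union (0 distinct): (none)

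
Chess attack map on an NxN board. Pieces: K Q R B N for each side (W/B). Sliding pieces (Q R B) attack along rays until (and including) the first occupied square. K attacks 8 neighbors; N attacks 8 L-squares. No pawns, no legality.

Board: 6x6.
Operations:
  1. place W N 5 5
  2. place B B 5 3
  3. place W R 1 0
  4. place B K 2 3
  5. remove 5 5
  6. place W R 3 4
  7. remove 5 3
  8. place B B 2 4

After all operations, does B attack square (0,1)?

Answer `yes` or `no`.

Op 1: place WN@(5,5)
Op 2: place BB@(5,3)
Op 3: place WR@(1,0)
Op 4: place BK@(2,3)
Op 5: remove (5,5)
Op 6: place WR@(3,4)
Op 7: remove (5,3)
Op 8: place BB@(2,4)
Per-piece attacks for B:
  BK@(2,3): attacks (2,4) (2,2) (3,3) (1,3) (3,4) (3,2) (1,4) (1,2)
  BB@(2,4): attacks (3,5) (3,3) (4,2) (5,1) (1,5) (1,3) (0,2)
B attacks (0,1): no

Answer: no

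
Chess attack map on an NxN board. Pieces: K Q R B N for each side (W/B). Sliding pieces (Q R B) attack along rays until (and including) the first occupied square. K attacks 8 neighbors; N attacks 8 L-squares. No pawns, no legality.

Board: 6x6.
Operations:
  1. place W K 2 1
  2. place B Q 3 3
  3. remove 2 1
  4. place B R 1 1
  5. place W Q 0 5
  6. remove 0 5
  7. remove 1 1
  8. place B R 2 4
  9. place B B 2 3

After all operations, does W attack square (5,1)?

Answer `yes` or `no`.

Answer: no

Derivation:
Op 1: place WK@(2,1)
Op 2: place BQ@(3,3)
Op 3: remove (2,1)
Op 4: place BR@(1,1)
Op 5: place WQ@(0,5)
Op 6: remove (0,5)
Op 7: remove (1,1)
Op 8: place BR@(2,4)
Op 9: place BB@(2,3)
Per-piece attacks for W:
W attacks (5,1): no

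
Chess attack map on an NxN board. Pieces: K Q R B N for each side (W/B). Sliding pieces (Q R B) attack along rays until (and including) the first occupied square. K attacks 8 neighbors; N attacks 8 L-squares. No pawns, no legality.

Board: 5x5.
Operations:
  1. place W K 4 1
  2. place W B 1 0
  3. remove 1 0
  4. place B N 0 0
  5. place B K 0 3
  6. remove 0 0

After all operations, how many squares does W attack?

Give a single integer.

Answer: 5

Derivation:
Op 1: place WK@(4,1)
Op 2: place WB@(1,0)
Op 3: remove (1,0)
Op 4: place BN@(0,0)
Op 5: place BK@(0,3)
Op 6: remove (0,0)
Per-piece attacks for W:
  WK@(4,1): attacks (4,2) (4,0) (3,1) (3,2) (3,0)
Union (5 distinct): (3,0) (3,1) (3,2) (4,0) (4,2)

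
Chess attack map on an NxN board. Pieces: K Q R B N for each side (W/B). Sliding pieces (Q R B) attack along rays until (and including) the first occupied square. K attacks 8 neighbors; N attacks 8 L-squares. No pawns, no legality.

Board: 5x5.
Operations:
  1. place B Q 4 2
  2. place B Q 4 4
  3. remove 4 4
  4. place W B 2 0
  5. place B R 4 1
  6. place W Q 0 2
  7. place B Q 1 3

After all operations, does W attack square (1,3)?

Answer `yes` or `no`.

Answer: yes

Derivation:
Op 1: place BQ@(4,2)
Op 2: place BQ@(4,4)
Op 3: remove (4,4)
Op 4: place WB@(2,0)
Op 5: place BR@(4,1)
Op 6: place WQ@(0,2)
Op 7: place BQ@(1,3)
Per-piece attacks for W:
  WQ@(0,2): attacks (0,3) (0,4) (0,1) (0,0) (1,2) (2,2) (3,2) (4,2) (1,3) (1,1) (2,0) [ray(1,0) blocked at (4,2); ray(1,1) blocked at (1,3); ray(1,-1) blocked at (2,0)]
  WB@(2,0): attacks (3,1) (4,2) (1,1) (0,2) [ray(1,1) blocked at (4,2); ray(-1,1) blocked at (0,2)]
W attacks (1,3): yes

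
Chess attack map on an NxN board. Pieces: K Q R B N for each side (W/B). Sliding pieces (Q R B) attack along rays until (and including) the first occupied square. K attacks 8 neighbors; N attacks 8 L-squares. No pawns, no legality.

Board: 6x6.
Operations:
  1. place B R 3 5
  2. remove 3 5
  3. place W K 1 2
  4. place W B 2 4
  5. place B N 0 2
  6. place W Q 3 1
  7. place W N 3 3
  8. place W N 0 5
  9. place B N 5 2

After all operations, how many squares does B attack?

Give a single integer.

Answer: 8

Derivation:
Op 1: place BR@(3,5)
Op 2: remove (3,5)
Op 3: place WK@(1,2)
Op 4: place WB@(2,4)
Op 5: place BN@(0,2)
Op 6: place WQ@(3,1)
Op 7: place WN@(3,3)
Op 8: place WN@(0,5)
Op 9: place BN@(5,2)
Per-piece attacks for B:
  BN@(0,2): attacks (1,4) (2,3) (1,0) (2,1)
  BN@(5,2): attacks (4,4) (3,3) (4,0) (3,1)
Union (8 distinct): (1,0) (1,4) (2,1) (2,3) (3,1) (3,3) (4,0) (4,4)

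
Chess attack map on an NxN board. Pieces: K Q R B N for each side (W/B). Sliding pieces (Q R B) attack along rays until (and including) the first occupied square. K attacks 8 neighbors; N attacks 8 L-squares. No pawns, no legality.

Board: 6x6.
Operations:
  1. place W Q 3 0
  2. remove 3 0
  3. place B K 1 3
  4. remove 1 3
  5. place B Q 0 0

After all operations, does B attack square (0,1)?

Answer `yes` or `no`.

Op 1: place WQ@(3,0)
Op 2: remove (3,0)
Op 3: place BK@(1,3)
Op 4: remove (1,3)
Op 5: place BQ@(0,0)
Per-piece attacks for B:
  BQ@(0,0): attacks (0,1) (0,2) (0,3) (0,4) (0,5) (1,0) (2,0) (3,0) (4,0) (5,0) (1,1) (2,2) (3,3) (4,4) (5,5)
B attacks (0,1): yes

Answer: yes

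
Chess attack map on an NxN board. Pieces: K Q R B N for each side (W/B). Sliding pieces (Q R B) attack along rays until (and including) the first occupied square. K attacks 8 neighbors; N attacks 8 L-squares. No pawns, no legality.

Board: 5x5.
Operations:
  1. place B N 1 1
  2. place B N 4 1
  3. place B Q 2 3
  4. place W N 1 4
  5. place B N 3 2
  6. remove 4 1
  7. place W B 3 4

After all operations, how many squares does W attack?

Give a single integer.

Answer: 5

Derivation:
Op 1: place BN@(1,1)
Op 2: place BN@(4,1)
Op 3: place BQ@(2,3)
Op 4: place WN@(1,4)
Op 5: place BN@(3,2)
Op 6: remove (4,1)
Op 7: place WB@(3,4)
Per-piece attacks for W:
  WN@(1,4): attacks (2,2) (3,3) (0,2)
  WB@(3,4): attacks (4,3) (2,3) [ray(-1,-1) blocked at (2,3)]
Union (5 distinct): (0,2) (2,2) (2,3) (3,3) (4,3)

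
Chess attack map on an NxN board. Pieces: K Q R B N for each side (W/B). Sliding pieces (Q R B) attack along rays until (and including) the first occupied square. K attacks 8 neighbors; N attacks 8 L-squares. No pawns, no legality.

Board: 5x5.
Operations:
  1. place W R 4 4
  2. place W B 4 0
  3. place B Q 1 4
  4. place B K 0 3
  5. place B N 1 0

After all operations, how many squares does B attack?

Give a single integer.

Answer: 16

Derivation:
Op 1: place WR@(4,4)
Op 2: place WB@(4,0)
Op 3: place BQ@(1,4)
Op 4: place BK@(0,3)
Op 5: place BN@(1,0)
Per-piece attacks for B:
  BK@(0,3): attacks (0,4) (0,2) (1,3) (1,4) (1,2)
  BN@(1,0): attacks (2,2) (3,1) (0,2)
  BQ@(1,4): attacks (1,3) (1,2) (1,1) (1,0) (2,4) (3,4) (4,4) (0,4) (2,3) (3,2) (4,1) (0,3) [ray(0,-1) blocked at (1,0); ray(1,0) blocked at (4,4); ray(-1,-1) blocked at (0,3)]
Union (16 distinct): (0,2) (0,3) (0,4) (1,0) (1,1) (1,2) (1,3) (1,4) (2,2) (2,3) (2,4) (3,1) (3,2) (3,4) (4,1) (4,4)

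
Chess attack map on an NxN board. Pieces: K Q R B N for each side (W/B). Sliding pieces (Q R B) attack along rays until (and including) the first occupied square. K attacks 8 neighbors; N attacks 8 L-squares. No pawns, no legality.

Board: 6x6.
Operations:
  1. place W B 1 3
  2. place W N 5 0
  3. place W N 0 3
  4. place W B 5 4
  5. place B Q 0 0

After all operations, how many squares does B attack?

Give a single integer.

Op 1: place WB@(1,3)
Op 2: place WN@(5,0)
Op 3: place WN@(0,3)
Op 4: place WB@(5,4)
Op 5: place BQ@(0,0)
Per-piece attacks for B:
  BQ@(0,0): attacks (0,1) (0,2) (0,3) (1,0) (2,0) (3,0) (4,0) (5,0) (1,1) (2,2) (3,3) (4,4) (5,5) [ray(0,1) blocked at (0,3); ray(1,0) blocked at (5,0)]
Union (13 distinct): (0,1) (0,2) (0,3) (1,0) (1,1) (2,0) (2,2) (3,0) (3,3) (4,0) (4,4) (5,0) (5,5)

Answer: 13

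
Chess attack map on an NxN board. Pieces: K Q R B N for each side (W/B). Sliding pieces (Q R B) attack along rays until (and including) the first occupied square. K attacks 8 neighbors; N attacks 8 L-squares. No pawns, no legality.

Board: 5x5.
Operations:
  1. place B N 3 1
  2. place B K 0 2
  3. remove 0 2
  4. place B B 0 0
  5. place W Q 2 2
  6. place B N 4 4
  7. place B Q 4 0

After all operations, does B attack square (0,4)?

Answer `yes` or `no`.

Answer: no

Derivation:
Op 1: place BN@(3,1)
Op 2: place BK@(0,2)
Op 3: remove (0,2)
Op 4: place BB@(0,0)
Op 5: place WQ@(2,2)
Op 6: place BN@(4,4)
Op 7: place BQ@(4,0)
Per-piece attacks for B:
  BB@(0,0): attacks (1,1) (2,2) [ray(1,1) blocked at (2,2)]
  BN@(3,1): attacks (4,3) (2,3) (1,2) (1,0)
  BQ@(4,0): attacks (4,1) (4,2) (4,3) (4,4) (3,0) (2,0) (1,0) (0,0) (3,1) [ray(0,1) blocked at (4,4); ray(-1,0) blocked at (0,0); ray(-1,1) blocked at (3,1)]
  BN@(4,4): attacks (3,2) (2,3)
B attacks (0,4): no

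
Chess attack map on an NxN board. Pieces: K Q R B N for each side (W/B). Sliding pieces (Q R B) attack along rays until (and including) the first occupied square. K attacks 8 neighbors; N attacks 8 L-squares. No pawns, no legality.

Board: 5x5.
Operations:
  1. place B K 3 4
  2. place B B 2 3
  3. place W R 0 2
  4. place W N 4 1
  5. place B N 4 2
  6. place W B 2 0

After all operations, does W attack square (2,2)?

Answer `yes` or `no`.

Answer: yes

Derivation:
Op 1: place BK@(3,4)
Op 2: place BB@(2,3)
Op 3: place WR@(0,2)
Op 4: place WN@(4,1)
Op 5: place BN@(4,2)
Op 6: place WB@(2,0)
Per-piece attacks for W:
  WR@(0,2): attacks (0,3) (0,4) (0,1) (0,0) (1,2) (2,2) (3,2) (4,2) [ray(1,0) blocked at (4,2)]
  WB@(2,0): attacks (3,1) (4,2) (1,1) (0,2) [ray(1,1) blocked at (4,2); ray(-1,1) blocked at (0,2)]
  WN@(4,1): attacks (3,3) (2,2) (2,0)
W attacks (2,2): yes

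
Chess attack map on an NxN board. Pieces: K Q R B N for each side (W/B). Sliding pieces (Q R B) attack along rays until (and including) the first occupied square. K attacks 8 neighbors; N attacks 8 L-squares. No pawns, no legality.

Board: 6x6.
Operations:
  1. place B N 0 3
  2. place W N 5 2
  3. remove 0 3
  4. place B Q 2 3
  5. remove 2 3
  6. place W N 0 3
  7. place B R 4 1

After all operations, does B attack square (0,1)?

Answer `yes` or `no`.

Op 1: place BN@(0,3)
Op 2: place WN@(5,2)
Op 3: remove (0,3)
Op 4: place BQ@(2,3)
Op 5: remove (2,3)
Op 6: place WN@(0,3)
Op 7: place BR@(4,1)
Per-piece attacks for B:
  BR@(4,1): attacks (4,2) (4,3) (4,4) (4,5) (4,0) (5,1) (3,1) (2,1) (1,1) (0,1)
B attacks (0,1): yes

Answer: yes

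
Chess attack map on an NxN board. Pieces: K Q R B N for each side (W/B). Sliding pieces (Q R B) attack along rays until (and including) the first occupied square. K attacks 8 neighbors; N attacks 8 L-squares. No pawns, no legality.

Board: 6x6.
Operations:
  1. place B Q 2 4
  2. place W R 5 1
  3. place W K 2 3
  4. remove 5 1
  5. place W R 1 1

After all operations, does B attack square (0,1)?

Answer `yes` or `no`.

Answer: no

Derivation:
Op 1: place BQ@(2,4)
Op 2: place WR@(5,1)
Op 3: place WK@(2,3)
Op 4: remove (5,1)
Op 5: place WR@(1,1)
Per-piece attacks for B:
  BQ@(2,4): attacks (2,5) (2,3) (3,4) (4,4) (5,4) (1,4) (0,4) (3,5) (3,3) (4,2) (5,1) (1,5) (1,3) (0,2) [ray(0,-1) blocked at (2,3)]
B attacks (0,1): no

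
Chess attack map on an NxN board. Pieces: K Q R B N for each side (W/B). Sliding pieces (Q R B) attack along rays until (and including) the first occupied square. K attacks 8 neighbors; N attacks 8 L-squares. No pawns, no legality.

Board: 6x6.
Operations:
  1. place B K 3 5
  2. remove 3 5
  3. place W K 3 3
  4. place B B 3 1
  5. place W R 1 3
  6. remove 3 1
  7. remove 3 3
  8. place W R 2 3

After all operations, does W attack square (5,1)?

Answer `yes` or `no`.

Op 1: place BK@(3,5)
Op 2: remove (3,5)
Op 3: place WK@(3,3)
Op 4: place BB@(3,1)
Op 5: place WR@(1,3)
Op 6: remove (3,1)
Op 7: remove (3,3)
Op 8: place WR@(2,3)
Per-piece attacks for W:
  WR@(1,3): attacks (1,4) (1,5) (1,2) (1,1) (1,0) (2,3) (0,3) [ray(1,0) blocked at (2,3)]
  WR@(2,3): attacks (2,4) (2,5) (2,2) (2,1) (2,0) (3,3) (4,3) (5,3) (1,3) [ray(-1,0) blocked at (1,3)]
W attacks (5,1): no

Answer: no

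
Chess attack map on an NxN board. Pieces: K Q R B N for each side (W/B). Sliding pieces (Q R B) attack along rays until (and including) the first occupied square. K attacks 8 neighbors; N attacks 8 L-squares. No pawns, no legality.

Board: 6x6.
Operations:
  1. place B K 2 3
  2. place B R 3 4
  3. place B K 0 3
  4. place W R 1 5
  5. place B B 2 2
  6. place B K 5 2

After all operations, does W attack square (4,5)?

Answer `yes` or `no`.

Answer: yes

Derivation:
Op 1: place BK@(2,3)
Op 2: place BR@(3,4)
Op 3: place BK@(0,3)
Op 4: place WR@(1,5)
Op 5: place BB@(2,2)
Op 6: place BK@(5,2)
Per-piece attacks for W:
  WR@(1,5): attacks (1,4) (1,3) (1,2) (1,1) (1,0) (2,5) (3,5) (4,5) (5,5) (0,5)
W attacks (4,5): yes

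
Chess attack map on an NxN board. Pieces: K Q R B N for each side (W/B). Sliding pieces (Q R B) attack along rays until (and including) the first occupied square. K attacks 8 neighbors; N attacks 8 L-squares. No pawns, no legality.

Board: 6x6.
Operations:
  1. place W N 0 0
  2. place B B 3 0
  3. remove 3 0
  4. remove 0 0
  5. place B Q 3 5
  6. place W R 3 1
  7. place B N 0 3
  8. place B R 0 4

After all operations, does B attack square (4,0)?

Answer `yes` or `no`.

Answer: no

Derivation:
Op 1: place WN@(0,0)
Op 2: place BB@(3,0)
Op 3: remove (3,0)
Op 4: remove (0,0)
Op 5: place BQ@(3,5)
Op 6: place WR@(3,1)
Op 7: place BN@(0,3)
Op 8: place BR@(0,4)
Per-piece attacks for B:
  BN@(0,3): attacks (1,5) (2,4) (1,1) (2,2)
  BR@(0,4): attacks (0,5) (0,3) (1,4) (2,4) (3,4) (4,4) (5,4) [ray(0,-1) blocked at (0,3)]
  BQ@(3,5): attacks (3,4) (3,3) (3,2) (3,1) (4,5) (5,5) (2,5) (1,5) (0,5) (4,4) (5,3) (2,4) (1,3) (0,2) [ray(0,-1) blocked at (3,1)]
B attacks (4,0): no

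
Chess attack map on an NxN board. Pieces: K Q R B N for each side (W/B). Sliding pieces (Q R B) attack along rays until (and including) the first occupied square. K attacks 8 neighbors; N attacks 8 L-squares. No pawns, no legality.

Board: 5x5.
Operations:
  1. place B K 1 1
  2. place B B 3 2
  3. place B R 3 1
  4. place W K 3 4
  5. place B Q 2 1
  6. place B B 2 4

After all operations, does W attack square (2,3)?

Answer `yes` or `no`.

Answer: yes

Derivation:
Op 1: place BK@(1,1)
Op 2: place BB@(3,2)
Op 3: place BR@(3,1)
Op 4: place WK@(3,4)
Op 5: place BQ@(2,1)
Op 6: place BB@(2,4)
Per-piece attacks for W:
  WK@(3,4): attacks (3,3) (4,4) (2,4) (4,3) (2,3)
W attacks (2,3): yes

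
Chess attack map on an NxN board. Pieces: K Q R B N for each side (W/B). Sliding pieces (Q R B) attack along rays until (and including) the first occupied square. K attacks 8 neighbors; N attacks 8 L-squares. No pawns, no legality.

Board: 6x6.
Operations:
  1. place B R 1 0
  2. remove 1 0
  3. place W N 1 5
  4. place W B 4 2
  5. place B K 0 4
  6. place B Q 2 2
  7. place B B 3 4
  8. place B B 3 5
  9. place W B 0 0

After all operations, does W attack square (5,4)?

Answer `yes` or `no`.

Op 1: place BR@(1,0)
Op 2: remove (1,0)
Op 3: place WN@(1,5)
Op 4: place WB@(4,2)
Op 5: place BK@(0,4)
Op 6: place BQ@(2,2)
Op 7: place BB@(3,4)
Op 8: place BB@(3,5)
Op 9: place WB@(0,0)
Per-piece attacks for W:
  WB@(0,0): attacks (1,1) (2,2) [ray(1,1) blocked at (2,2)]
  WN@(1,5): attacks (2,3) (3,4) (0,3)
  WB@(4,2): attacks (5,3) (5,1) (3,3) (2,4) (1,5) (3,1) (2,0) [ray(-1,1) blocked at (1,5)]
W attacks (5,4): no

Answer: no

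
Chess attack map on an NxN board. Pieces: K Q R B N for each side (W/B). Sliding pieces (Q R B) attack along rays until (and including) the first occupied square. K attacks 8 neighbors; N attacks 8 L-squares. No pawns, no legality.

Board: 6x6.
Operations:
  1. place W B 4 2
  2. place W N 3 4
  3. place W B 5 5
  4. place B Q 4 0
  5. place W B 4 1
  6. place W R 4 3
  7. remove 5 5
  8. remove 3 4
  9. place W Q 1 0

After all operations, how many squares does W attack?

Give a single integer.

Op 1: place WB@(4,2)
Op 2: place WN@(3,4)
Op 3: place WB@(5,5)
Op 4: place BQ@(4,0)
Op 5: place WB@(4,1)
Op 6: place WR@(4,3)
Op 7: remove (5,5)
Op 8: remove (3,4)
Op 9: place WQ@(1,0)
Per-piece attacks for W:
  WQ@(1,0): attacks (1,1) (1,2) (1,3) (1,4) (1,5) (2,0) (3,0) (4,0) (0,0) (2,1) (3,2) (4,3) (0,1) [ray(1,0) blocked at (4,0); ray(1,1) blocked at (4,3)]
  WB@(4,1): attacks (5,2) (5,0) (3,2) (2,3) (1,4) (0,5) (3,0)
  WB@(4,2): attacks (5,3) (5,1) (3,3) (2,4) (1,5) (3,1) (2,0)
  WR@(4,3): attacks (4,4) (4,5) (4,2) (5,3) (3,3) (2,3) (1,3) (0,3) [ray(0,-1) blocked at (4,2)]
Union (26 distinct): (0,0) (0,1) (0,3) (0,5) (1,1) (1,2) (1,3) (1,4) (1,5) (2,0) (2,1) (2,3) (2,4) (3,0) (3,1) (3,2) (3,3) (4,0) (4,2) (4,3) (4,4) (4,5) (5,0) (5,1) (5,2) (5,3)

Answer: 26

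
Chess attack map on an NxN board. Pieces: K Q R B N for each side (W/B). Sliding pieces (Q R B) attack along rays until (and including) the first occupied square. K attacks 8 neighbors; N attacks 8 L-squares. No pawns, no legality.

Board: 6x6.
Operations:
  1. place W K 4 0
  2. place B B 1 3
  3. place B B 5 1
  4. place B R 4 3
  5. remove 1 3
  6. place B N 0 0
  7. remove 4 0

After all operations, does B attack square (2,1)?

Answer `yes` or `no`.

Answer: yes

Derivation:
Op 1: place WK@(4,0)
Op 2: place BB@(1,3)
Op 3: place BB@(5,1)
Op 4: place BR@(4,3)
Op 5: remove (1,3)
Op 6: place BN@(0,0)
Op 7: remove (4,0)
Per-piece attacks for B:
  BN@(0,0): attacks (1,2) (2,1)
  BR@(4,3): attacks (4,4) (4,5) (4,2) (4,1) (4,0) (5,3) (3,3) (2,3) (1,3) (0,3)
  BB@(5,1): attacks (4,2) (3,3) (2,4) (1,5) (4,0)
B attacks (2,1): yes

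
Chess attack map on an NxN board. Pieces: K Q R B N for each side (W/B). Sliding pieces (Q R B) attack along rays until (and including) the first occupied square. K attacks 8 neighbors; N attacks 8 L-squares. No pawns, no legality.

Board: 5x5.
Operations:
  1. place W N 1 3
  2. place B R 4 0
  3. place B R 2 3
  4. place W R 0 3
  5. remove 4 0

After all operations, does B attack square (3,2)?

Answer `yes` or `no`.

Answer: no

Derivation:
Op 1: place WN@(1,3)
Op 2: place BR@(4,0)
Op 3: place BR@(2,3)
Op 4: place WR@(0,3)
Op 5: remove (4,0)
Per-piece attacks for B:
  BR@(2,3): attacks (2,4) (2,2) (2,1) (2,0) (3,3) (4,3) (1,3) [ray(-1,0) blocked at (1,3)]
B attacks (3,2): no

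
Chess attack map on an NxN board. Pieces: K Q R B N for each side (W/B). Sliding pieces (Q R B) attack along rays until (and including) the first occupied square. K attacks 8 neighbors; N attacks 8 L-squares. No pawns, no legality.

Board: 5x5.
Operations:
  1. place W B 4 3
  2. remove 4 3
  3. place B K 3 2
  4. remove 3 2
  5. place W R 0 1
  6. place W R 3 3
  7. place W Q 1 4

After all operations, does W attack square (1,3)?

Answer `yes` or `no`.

Op 1: place WB@(4,3)
Op 2: remove (4,3)
Op 3: place BK@(3,2)
Op 4: remove (3,2)
Op 5: place WR@(0,1)
Op 6: place WR@(3,3)
Op 7: place WQ@(1,4)
Per-piece attacks for W:
  WR@(0,1): attacks (0,2) (0,3) (0,4) (0,0) (1,1) (2,1) (3,1) (4,1)
  WQ@(1,4): attacks (1,3) (1,2) (1,1) (1,0) (2,4) (3,4) (4,4) (0,4) (2,3) (3,2) (4,1) (0,3)
  WR@(3,3): attacks (3,4) (3,2) (3,1) (3,0) (4,3) (2,3) (1,3) (0,3)
W attacks (1,3): yes

Answer: yes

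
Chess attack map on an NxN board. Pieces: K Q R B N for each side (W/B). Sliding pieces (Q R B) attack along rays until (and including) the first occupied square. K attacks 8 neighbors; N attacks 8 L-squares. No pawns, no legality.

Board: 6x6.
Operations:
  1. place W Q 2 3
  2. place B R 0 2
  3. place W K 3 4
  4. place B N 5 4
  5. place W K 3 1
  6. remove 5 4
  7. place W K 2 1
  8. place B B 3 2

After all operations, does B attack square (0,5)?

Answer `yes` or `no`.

Answer: yes

Derivation:
Op 1: place WQ@(2,3)
Op 2: place BR@(0,2)
Op 3: place WK@(3,4)
Op 4: place BN@(5,4)
Op 5: place WK@(3,1)
Op 6: remove (5,4)
Op 7: place WK@(2,1)
Op 8: place BB@(3,2)
Per-piece attacks for B:
  BR@(0,2): attacks (0,3) (0,4) (0,5) (0,1) (0,0) (1,2) (2,2) (3,2) [ray(1,0) blocked at (3,2)]
  BB@(3,2): attacks (4,3) (5,4) (4,1) (5,0) (2,3) (2,1) [ray(-1,1) blocked at (2,3); ray(-1,-1) blocked at (2,1)]
B attacks (0,5): yes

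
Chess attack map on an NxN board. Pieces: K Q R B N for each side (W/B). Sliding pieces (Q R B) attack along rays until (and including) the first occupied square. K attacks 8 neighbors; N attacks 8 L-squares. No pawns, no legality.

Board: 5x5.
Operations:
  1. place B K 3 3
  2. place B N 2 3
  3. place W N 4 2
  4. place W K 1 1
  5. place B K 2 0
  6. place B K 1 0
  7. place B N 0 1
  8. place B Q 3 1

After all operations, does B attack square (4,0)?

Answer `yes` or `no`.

Answer: yes

Derivation:
Op 1: place BK@(3,3)
Op 2: place BN@(2,3)
Op 3: place WN@(4,2)
Op 4: place WK@(1,1)
Op 5: place BK@(2,0)
Op 6: place BK@(1,0)
Op 7: place BN@(0,1)
Op 8: place BQ@(3,1)
Per-piece attacks for B:
  BN@(0,1): attacks (1,3) (2,2) (2,0)
  BK@(1,0): attacks (1,1) (2,0) (0,0) (2,1) (0,1)
  BK@(2,0): attacks (2,1) (3,0) (1,0) (3,1) (1,1)
  BN@(2,3): attacks (4,4) (0,4) (3,1) (4,2) (1,1) (0,2)
  BQ@(3,1): attacks (3,2) (3,3) (3,0) (4,1) (2,1) (1,1) (4,2) (4,0) (2,2) (1,3) (0,4) (2,0) [ray(0,1) blocked at (3,3); ray(-1,0) blocked at (1,1); ray(1,1) blocked at (4,2); ray(-1,-1) blocked at (2,0)]
  BK@(3,3): attacks (3,4) (3,2) (4,3) (2,3) (4,4) (4,2) (2,4) (2,2)
B attacks (4,0): yes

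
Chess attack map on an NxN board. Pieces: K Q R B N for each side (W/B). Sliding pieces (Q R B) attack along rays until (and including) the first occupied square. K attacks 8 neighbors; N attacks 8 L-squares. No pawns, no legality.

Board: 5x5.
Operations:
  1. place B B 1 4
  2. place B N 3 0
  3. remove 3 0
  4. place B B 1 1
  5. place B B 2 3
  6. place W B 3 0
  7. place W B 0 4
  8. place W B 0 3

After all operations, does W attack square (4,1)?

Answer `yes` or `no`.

Answer: yes

Derivation:
Op 1: place BB@(1,4)
Op 2: place BN@(3,0)
Op 3: remove (3,0)
Op 4: place BB@(1,1)
Op 5: place BB@(2,3)
Op 6: place WB@(3,0)
Op 7: place WB@(0,4)
Op 8: place WB@(0,3)
Per-piece attacks for W:
  WB@(0,3): attacks (1,4) (1,2) (2,1) (3,0) [ray(1,1) blocked at (1,4); ray(1,-1) blocked at (3,0)]
  WB@(0,4): attacks (1,3) (2,2) (3,1) (4,0)
  WB@(3,0): attacks (4,1) (2,1) (1,2) (0,3) [ray(-1,1) blocked at (0,3)]
W attacks (4,1): yes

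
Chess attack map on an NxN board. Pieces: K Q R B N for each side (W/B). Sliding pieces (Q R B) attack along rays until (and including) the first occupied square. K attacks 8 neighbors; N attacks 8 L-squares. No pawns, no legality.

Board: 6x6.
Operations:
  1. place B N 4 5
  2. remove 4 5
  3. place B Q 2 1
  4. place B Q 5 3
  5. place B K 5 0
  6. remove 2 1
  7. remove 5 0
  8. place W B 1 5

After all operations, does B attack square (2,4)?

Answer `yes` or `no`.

Op 1: place BN@(4,5)
Op 2: remove (4,5)
Op 3: place BQ@(2,1)
Op 4: place BQ@(5,3)
Op 5: place BK@(5,0)
Op 6: remove (2,1)
Op 7: remove (5,0)
Op 8: place WB@(1,5)
Per-piece attacks for B:
  BQ@(5,3): attacks (5,4) (5,5) (5,2) (5,1) (5,0) (4,3) (3,3) (2,3) (1,3) (0,3) (4,4) (3,5) (4,2) (3,1) (2,0)
B attacks (2,4): no

Answer: no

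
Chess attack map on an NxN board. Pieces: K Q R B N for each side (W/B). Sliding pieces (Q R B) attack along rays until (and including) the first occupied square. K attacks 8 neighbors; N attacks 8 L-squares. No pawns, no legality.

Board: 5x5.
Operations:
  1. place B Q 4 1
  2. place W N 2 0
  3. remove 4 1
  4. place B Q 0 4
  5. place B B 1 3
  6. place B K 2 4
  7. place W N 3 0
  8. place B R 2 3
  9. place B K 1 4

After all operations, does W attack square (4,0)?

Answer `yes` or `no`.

Op 1: place BQ@(4,1)
Op 2: place WN@(2,0)
Op 3: remove (4,1)
Op 4: place BQ@(0,4)
Op 5: place BB@(1,3)
Op 6: place BK@(2,4)
Op 7: place WN@(3,0)
Op 8: place BR@(2,3)
Op 9: place BK@(1,4)
Per-piece attacks for W:
  WN@(2,0): attacks (3,2) (4,1) (1,2) (0,1)
  WN@(3,0): attacks (4,2) (2,2) (1,1)
W attacks (4,0): no

Answer: no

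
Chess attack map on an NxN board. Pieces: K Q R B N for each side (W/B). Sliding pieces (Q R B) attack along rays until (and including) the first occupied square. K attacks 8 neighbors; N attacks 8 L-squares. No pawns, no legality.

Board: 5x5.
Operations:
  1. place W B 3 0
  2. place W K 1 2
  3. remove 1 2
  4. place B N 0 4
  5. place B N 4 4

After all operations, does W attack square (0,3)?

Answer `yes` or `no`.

Op 1: place WB@(3,0)
Op 2: place WK@(1,2)
Op 3: remove (1,2)
Op 4: place BN@(0,4)
Op 5: place BN@(4,4)
Per-piece attacks for W:
  WB@(3,0): attacks (4,1) (2,1) (1,2) (0,3)
W attacks (0,3): yes

Answer: yes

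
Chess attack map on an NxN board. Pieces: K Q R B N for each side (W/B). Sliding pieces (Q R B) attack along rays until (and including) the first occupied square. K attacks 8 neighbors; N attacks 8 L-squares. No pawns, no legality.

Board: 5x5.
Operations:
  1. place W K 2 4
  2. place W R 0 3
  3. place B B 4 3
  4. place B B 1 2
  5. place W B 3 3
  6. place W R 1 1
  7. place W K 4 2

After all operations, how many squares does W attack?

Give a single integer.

Op 1: place WK@(2,4)
Op 2: place WR@(0,3)
Op 3: place BB@(4,3)
Op 4: place BB@(1,2)
Op 5: place WB@(3,3)
Op 6: place WR@(1,1)
Op 7: place WK@(4,2)
Per-piece attacks for W:
  WR@(0,3): attacks (0,4) (0,2) (0,1) (0,0) (1,3) (2,3) (3,3) [ray(1,0) blocked at (3,3)]
  WR@(1,1): attacks (1,2) (1,0) (2,1) (3,1) (4,1) (0,1) [ray(0,1) blocked at (1,2)]
  WK@(2,4): attacks (2,3) (3,4) (1,4) (3,3) (1,3)
  WB@(3,3): attacks (4,4) (4,2) (2,4) (2,2) (1,1) [ray(1,-1) blocked at (4,2); ray(-1,1) blocked at (2,4); ray(-1,-1) blocked at (1,1)]
  WK@(4,2): attacks (4,3) (4,1) (3,2) (3,3) (3,1)
Union (21 distinct): (0,0) (0,1) (0,2) (0,4) (1,0) (1,1) (1,2) (1,3) (1,4) (2,1) (2,2) (2,3) (2,4) (3,1) (3,2) (3,3) (3,4) (4,1) (4,2) (4,3) (4,4)

Answer: 21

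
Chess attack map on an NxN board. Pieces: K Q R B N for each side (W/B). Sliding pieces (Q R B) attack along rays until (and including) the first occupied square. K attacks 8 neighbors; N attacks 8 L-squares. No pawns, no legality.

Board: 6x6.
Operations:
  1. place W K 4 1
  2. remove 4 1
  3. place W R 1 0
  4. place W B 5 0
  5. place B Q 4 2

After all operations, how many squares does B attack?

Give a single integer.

Op 1: place WK@(4,1)
Op 2: remove (4,1)
Op 3: place WR@(1,0)
Op 4: place WB@(5,0)
Op 5: place BQ@(4,2)
Per-piece attacks for B:
  BQ@(4,2): attacks (4,3) (4,4) (4,5) (4,1) (4,0) (5,2) (3,2) (2,2) (1,2) (0,2) (5,3) (5,1) (3,3) (2,4) (1,5) (3,1) (2,0)
Union (17 distinct): (0,2) (1,2) (1,5) (2,0) (2,2) (2,4) (3,1) (3,2) (3,3) (4,0) (4,1) (4,3) (4,4) (4,5) (5,1) (5,2) (5,3)

Answer: 17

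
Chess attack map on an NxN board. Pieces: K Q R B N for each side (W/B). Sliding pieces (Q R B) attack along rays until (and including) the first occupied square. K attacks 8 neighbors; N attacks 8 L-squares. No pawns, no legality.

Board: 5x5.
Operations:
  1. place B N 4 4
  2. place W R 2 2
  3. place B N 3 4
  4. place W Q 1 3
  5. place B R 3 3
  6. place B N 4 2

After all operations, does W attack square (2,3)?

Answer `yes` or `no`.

Answer: yes

Derivation:
Op 1: place BN@(4,4)
Op 2: place WR@(2,2)
Op 3: place BN@(3,4)
Op 4: place WQ@(1,3)
Op 5: place BR@(3,3)
Op 6: place BN@(4,2)
Per-piece attacks for W:
  WQ@(1,3): attacks (1,4) (1,2) (1,1) (1,0) (2,3) (3,3) (0,3) (2,4) (2,2) (0,4) (0,2) [ray(1,0) blocked at (3,3); ray(1,-1) blocked at (2,2)]
  WR@(2,2): attacks (2,3) (2,4) (2,1) (2,0) (3,2) (4,2) (1,2) (0,2) [ray(1,0) blocked at (4,2)]
W attacks (2,3): yes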